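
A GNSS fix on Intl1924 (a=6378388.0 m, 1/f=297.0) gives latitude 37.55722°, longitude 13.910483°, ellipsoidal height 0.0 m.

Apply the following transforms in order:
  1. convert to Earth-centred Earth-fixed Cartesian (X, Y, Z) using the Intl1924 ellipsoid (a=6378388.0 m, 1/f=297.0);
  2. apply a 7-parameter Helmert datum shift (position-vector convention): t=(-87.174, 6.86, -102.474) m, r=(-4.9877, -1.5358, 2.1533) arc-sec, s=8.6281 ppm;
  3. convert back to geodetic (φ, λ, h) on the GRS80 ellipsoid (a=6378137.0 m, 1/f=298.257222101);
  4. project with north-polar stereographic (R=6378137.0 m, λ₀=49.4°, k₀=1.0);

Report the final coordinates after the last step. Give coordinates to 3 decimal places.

E=-3647393.422 m, N=-5115817.277 m

start: φ=37.557220°, λ=13.910483°, h=0.000 m
→ ECEF (a=6378388.000, f=1/297.0): X=4914283.9793, Y=1217116.5736, Z=3866662.9316
→ Helmert 7p (PV): X=4914197.7095, Y=1217278.7388, Z=3866600.9791
→ geod (Bowring, a=6378137.000): φ=37.55622839°, λ=13.91249915°, h=143.8846 m
→ stereo (R=6378137.0, λ₀=49.4°): E=-3647393.4225, N=-5115817.2770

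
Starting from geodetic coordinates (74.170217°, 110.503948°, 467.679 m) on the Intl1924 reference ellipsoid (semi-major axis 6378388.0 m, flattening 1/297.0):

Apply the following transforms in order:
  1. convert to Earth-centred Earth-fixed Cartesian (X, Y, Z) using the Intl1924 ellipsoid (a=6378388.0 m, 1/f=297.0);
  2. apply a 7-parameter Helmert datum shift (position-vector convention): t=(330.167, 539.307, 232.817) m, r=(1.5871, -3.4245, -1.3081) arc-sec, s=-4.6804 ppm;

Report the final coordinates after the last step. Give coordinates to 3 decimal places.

X=-611145.607 m, Y=1635375.157 m, Z=6114951.652 m

start: φ=74.170217°, λ=110.503948°, h=467.679 m
→ ECEF (a=6378388.000, f=1/297.0): X=-611387.4842, Y=1634886.6745, Z=6114745.0252
→ Helmert 7p (PV): X=-611145.6067, Y=1635375.1574, Z=6114951.6518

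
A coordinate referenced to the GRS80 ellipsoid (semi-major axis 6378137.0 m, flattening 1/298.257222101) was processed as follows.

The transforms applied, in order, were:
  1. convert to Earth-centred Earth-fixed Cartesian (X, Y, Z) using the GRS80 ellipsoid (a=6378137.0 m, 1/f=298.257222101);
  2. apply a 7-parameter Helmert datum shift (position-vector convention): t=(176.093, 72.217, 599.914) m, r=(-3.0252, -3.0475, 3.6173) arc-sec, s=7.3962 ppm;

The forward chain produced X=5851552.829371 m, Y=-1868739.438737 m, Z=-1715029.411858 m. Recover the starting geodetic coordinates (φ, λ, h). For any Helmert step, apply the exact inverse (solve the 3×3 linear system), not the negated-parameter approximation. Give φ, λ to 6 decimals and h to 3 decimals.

φ=-15.706200°, λ=-17.713286°, h=1023.217 m

start: X=5851552.8294, Y=-1868739.4387, Z=-1715029.4119 m
→ Helmert⁻¹: X=5851275.3346, Y=-1868875.2846, Z=-1715730.4976
→ geod (Bowring, a=6378137.000): φ=-15.70620000°, λ=-17.71328600°, h=1023.2170 m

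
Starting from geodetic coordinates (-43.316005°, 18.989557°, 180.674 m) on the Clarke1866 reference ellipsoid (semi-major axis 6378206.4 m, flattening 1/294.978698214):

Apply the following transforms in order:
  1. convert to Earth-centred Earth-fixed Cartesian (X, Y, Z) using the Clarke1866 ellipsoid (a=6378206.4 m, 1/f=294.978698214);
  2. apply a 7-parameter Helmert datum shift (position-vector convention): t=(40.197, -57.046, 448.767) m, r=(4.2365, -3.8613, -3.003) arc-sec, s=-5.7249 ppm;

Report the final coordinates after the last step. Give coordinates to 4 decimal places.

start: φ=-43.316005°, λ=18.989557°, h=180.674 m
→ ECEF (a=6378206.400, f=1/294.978698214): X=4395238.3617, Y=1512505.9149, Z=-4353033.2275
→ Helmert 7p (PV): X=4395356.9056, Y=1512465.6273, Z=-4352446.1956

X=4395356.9056 m, Y=1512465.6273 m, Z=-4352446.1956 m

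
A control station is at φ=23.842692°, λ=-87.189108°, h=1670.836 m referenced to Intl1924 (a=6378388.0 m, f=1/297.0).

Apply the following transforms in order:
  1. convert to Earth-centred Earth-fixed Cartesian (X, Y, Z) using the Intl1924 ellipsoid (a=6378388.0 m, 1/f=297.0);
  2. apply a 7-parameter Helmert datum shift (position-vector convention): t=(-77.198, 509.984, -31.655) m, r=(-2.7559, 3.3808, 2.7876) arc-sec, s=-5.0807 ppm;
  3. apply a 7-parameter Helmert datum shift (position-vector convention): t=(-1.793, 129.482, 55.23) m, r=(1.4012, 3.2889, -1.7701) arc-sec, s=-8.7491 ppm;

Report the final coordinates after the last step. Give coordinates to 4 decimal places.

start: φ=23.842692°, λ=-87.189108°, h=1670.836 m
→ ECEF (a=6378388.000, f=1/297.0): X=286331.8558, Y=-5831758.3896, Z=2563066.2159
→ Helmert 7p (PV): X=286374.0269, Y=-5831180.6616, Z=2563094.7632
→ Helmert 7p (PV): X=286360.5557, Y=-5831020.0310, Z=2563083.3901

X=286360.5557 m, Y=-5831020.0310 m, Z=2563083.3901 m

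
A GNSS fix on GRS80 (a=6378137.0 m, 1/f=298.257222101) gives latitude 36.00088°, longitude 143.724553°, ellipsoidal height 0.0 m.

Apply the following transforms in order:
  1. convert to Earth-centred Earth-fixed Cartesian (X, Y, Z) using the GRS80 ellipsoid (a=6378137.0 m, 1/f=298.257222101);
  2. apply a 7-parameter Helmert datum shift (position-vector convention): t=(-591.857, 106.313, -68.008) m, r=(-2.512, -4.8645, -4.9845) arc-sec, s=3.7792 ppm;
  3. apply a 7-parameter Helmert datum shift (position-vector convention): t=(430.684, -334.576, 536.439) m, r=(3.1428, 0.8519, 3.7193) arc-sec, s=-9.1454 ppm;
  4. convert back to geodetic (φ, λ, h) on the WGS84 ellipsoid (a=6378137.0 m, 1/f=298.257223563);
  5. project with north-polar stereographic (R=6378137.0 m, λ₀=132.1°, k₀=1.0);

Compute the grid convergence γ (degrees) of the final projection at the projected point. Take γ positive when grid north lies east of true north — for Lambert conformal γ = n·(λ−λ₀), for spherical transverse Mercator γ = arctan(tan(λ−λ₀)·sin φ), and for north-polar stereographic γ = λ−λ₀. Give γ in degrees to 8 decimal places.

start: φ=36.000880°, λ=143.724553°, h=0.000 m
→ ECEF (a=6378137.000, f=1/298.257222101): X=-4164688.4606, Y=3056520.9637, Z=3728270.6709
→ Helmert 7p (PV): X=-4165310.1210, Y=3056784.8752, Z=3728081.3093
→ Helmert 7p (PV): X=-4164881.0647, Y=3056290.4336, Z=3728647.4316
→ geod (Bowring, a=6378137.000): φ=36.00352684°, λ=143.72787816°, h=236.7443 m
→ into stereo (λ₀=132.1°): φ=36.00352684°, λ−λ₀=11.62787816°
convergence γ = 11.62787816°

11.62787816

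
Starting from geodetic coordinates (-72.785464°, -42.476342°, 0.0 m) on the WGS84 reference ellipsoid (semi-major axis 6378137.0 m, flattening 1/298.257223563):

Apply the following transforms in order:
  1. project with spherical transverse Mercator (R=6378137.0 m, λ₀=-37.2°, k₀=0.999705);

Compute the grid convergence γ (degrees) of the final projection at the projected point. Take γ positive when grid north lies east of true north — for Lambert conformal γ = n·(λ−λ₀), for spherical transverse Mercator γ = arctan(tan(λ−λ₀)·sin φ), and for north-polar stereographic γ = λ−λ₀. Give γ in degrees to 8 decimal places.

5.04122564

start: φ=-72.785464°, λ=-42.476342°, h=0.000 m
→ into tm (λ₀=-37.2°): φ=-72.78546400°, λ−λ₀=-5.27634200°
convergence γ = 5.04122564°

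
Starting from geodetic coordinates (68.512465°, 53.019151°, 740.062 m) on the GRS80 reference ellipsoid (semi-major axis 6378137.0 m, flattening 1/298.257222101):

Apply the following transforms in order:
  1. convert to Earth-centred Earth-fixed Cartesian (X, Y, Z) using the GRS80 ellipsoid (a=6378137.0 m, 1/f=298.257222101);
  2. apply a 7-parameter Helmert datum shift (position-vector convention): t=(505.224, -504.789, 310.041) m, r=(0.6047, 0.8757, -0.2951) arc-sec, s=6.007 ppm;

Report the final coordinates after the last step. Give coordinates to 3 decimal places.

X=1410194.366 m, Y=1871461.185 m, Z=5913301.887 m

start: φ=68.512465°, λ=53.019151°, h=740.062 m
→ ECEF (a=6378137.000, f=1/298.257222101): X=1409652.8919, Y=1871974.0809, Z=5912956.8237
→ Helmert 7p (PV): X=1410194.3656, Y=1871461.1852, Z=5913301.8872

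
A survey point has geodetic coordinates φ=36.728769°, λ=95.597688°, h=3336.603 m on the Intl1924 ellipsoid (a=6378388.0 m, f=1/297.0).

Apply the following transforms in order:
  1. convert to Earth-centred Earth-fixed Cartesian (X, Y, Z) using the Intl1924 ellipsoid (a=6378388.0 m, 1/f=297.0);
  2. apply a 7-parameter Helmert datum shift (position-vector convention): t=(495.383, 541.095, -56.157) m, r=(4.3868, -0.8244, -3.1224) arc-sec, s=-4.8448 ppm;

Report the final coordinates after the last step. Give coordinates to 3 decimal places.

start: φ=36.728769°, λ=95.597688°, h=3336.603 m
→ ECEF (a=6378388.000, f=1/297.0): X=-499511.7189, Y=5096532.1917, Z=3795367.3903
→ Helmert 7p (PV): X=-498951.9351, Y=5096975.4378, Z=3795399.2406

X=-498951.935 m, Y=5096975.438 m, Z=3795399.241 m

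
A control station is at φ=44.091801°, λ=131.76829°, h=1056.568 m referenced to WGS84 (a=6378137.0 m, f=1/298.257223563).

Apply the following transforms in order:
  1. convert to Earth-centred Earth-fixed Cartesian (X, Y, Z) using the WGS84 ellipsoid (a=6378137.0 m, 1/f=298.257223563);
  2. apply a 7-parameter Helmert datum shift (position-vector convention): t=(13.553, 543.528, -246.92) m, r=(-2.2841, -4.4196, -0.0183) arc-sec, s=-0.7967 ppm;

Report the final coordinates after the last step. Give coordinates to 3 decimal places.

X=-3056997.708 m, Y=3423378.755 m, Z=4415804.742 m

start: φ=44.091801°, λ=131.768290°, h=1056.568 m
→ ECEF (a=6378137.000, f=1/298.257223563): X=-3056919.3754, Y=3422788.7802, Z=4416158.5832
→ Helmert 7p (PV): X=-3056997.7075, Y=3423378.7553, Z=4415804.7421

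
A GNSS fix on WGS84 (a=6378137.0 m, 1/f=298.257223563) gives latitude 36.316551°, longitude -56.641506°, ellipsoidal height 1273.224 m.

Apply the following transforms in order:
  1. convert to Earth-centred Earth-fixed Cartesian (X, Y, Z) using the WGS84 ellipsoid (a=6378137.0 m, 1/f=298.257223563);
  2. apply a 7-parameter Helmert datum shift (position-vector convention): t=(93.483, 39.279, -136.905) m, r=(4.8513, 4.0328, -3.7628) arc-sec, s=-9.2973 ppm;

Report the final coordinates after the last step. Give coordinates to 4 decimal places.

X=2829888.2915 m, Y=-4298489.6334 m, Z=3756977.1106 m

start: φ=36.316551°, λ=-56.641506°, h=1273.224 m
→ ECEF (a=6378137.000, f=1/298.257223563): X=2829826.0713, Y=-4298428.8832, Z=3757305.3725
→ Helmert 7p (PV): X=2829888.2915, Y=-4298489.6334, Z=3756977.1106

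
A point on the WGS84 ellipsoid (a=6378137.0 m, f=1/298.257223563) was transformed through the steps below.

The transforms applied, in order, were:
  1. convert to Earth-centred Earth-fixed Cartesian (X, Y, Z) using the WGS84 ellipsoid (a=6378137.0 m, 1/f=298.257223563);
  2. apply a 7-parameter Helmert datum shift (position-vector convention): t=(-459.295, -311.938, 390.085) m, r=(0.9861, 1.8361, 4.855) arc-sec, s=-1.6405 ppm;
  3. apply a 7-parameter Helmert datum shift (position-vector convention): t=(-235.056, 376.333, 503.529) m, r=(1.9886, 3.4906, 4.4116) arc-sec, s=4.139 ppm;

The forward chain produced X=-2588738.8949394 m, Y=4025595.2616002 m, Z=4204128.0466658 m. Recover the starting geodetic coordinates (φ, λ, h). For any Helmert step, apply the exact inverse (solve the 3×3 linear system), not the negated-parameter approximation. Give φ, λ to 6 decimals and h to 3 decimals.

φ=41.481940°, λ=122.735400°, h=648.029 m

start: X=-2588738.8949, Y=4025595.2616, Z=4204128.0467 m
→ Helmert⁻¹: X=-2588478.1678, Y=4025298.1570, Z=4203524.5064
→ Helmert⁻¹: X=-2587965.7773, Y=4025697.7077, Z=4203099.0336
→ geod (Bowring, a=6378137.000): φ=41.48194000°, λ=122.73540000°, h=648.0290 m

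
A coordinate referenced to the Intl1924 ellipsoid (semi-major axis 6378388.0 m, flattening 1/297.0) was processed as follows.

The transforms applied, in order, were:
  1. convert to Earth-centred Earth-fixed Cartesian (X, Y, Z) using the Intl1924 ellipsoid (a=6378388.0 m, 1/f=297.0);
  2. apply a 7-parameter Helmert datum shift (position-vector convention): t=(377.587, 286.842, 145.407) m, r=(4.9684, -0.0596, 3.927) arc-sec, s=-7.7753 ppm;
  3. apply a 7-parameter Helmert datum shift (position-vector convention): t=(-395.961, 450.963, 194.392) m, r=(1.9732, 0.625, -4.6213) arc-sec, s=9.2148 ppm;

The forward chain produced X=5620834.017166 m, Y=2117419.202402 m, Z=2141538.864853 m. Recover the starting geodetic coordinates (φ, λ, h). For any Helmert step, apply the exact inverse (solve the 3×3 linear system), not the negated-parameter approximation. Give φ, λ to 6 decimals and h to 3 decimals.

φ=19.743104°, λ=20.636055°, h=480.567 m

start: X=5620834.0172, Y=2117419.2024, Z=2141538.8649 m
→ Helmert⁻¹: X=5621124.2589, Y=2117095.1563, Z=2141321.5206
→ Helmert⁻¹: X=5620831.2943, Y=2116769.3350, Z=2141140.1502
→ geod (Bowring, a=6378388.000): φ=19.74310400°, λ=20.63605500°, h=480.5670 m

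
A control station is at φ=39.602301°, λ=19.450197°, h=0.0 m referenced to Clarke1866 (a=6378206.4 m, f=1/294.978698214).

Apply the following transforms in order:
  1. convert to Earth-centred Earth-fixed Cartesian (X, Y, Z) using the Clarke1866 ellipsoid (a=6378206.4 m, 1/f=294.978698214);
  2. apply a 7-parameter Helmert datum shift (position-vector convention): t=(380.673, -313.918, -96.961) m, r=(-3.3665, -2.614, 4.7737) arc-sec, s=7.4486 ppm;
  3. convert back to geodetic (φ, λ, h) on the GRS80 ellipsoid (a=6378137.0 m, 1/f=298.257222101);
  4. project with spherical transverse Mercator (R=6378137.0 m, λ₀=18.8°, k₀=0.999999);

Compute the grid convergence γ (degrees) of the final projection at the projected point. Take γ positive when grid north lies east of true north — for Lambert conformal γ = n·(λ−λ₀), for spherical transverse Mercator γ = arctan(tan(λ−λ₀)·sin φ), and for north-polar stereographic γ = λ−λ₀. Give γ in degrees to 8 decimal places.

start: φ=39.602301°, λ=19.450197°, h=0.000 m
→ ECEF (a=6378206.400, f=1/294.978698214): X=4640260.5452, Y=1638664.6066, Z=4043864.0184
→ Helmert 7p (PV): X=4640586.6084, Y=1638536.2887, Z=4043829.2398
→ geod (Bowring, a=6378137.000): φ=39.59843621°, λ=19.44752429°, h=154.7354 m
→ into tm (λ₀=18.8°): φ=39.59843621°, λ−λ₀=0.64752429°
convergence γ = 0.41274433°

0.41274433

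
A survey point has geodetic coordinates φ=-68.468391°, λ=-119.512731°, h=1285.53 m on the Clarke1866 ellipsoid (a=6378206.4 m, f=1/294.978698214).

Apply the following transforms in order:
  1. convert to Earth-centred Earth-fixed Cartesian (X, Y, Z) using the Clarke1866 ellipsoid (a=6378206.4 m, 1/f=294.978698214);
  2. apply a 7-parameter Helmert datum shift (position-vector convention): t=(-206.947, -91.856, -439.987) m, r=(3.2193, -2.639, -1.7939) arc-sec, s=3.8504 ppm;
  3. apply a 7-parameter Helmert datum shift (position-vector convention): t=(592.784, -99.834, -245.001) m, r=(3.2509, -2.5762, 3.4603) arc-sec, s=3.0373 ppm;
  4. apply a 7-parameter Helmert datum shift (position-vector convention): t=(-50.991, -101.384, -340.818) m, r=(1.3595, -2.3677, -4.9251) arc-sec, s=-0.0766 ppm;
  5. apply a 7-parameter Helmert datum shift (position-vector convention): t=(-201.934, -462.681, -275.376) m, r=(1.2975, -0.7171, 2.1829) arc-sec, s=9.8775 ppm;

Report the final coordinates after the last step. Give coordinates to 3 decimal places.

X=-1156447.516 m, Y=-2044079.136 m, Z=-5913011.686 m

start: φ=-68.468391°, λ=-119.512731°, h=1285.530 m
→ ECEF (a=6378206.400, f=1/294.978698214): X=-1156788.3646, Y=-2043556.9036, Z=-5911474.8654
→ Helmert 7p (PV): X=-1156941.9057, Y=-2043554.3030, Z=-5911984.3094
→ Helmert 7p (PV): X=-1156244.5133, Y=-2043586.5749, Z=-5912293.9250
→ Helmert 7p (PV): X=-1156276.3448, Y=-2043621.2259, Z=-5912661.0320
→ Helmert 7p (PV): X=-1156447.5159, Y=-2044079.1361, Z=-5913011.6857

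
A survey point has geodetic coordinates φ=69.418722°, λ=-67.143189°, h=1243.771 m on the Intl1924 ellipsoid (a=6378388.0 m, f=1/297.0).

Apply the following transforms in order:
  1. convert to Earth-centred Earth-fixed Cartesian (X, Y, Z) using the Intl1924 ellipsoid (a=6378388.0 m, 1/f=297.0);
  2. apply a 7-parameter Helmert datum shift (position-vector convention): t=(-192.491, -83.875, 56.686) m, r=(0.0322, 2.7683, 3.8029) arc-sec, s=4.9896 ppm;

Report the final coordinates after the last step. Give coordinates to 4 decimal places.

X=873625.6990 m, Y=-2072763.8151 m, Z=5949930.0776 m

start: φ=69.418722°, λ=-67.143189°, h=1243.771 m
→ ECEF (a=6378388.000, f=1/297.0): X=873695.7624, Y=-2072684.7778, Z=5949855.7538
→ Helmert 7p (PV): X=873625.6990, Y=-2072763.8151, Z=5949930.0776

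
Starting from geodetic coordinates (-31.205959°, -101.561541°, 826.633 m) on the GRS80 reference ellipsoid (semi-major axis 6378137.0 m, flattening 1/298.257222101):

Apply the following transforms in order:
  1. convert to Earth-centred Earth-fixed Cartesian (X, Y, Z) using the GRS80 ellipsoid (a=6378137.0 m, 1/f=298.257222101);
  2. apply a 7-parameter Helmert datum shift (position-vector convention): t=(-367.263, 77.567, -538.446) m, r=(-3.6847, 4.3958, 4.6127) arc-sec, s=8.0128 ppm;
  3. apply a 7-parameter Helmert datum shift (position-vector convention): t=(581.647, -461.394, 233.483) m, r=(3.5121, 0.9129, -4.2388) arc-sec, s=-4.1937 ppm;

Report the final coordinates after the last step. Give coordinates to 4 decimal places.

start: φ=-31.205959°, λ=-101.561541°, h=826.633 m
→ ECEF (a=6378137.000, f=1/298.257222101): X=-1094475.9227, Y=-5350100.4679, Z=-3285873.9824
→ Helmert 7p (PV): X=-1094802.3376, Y=-5350148.9453, Z=-3286319.8578
→ Helmert 7p (PV): X=-1094340.5906, Y=-5350509.4475, Z=-3286158.8449

X=-1094340.5906 m, Y=-5350509.4475 m, Z=-3286158.8449 m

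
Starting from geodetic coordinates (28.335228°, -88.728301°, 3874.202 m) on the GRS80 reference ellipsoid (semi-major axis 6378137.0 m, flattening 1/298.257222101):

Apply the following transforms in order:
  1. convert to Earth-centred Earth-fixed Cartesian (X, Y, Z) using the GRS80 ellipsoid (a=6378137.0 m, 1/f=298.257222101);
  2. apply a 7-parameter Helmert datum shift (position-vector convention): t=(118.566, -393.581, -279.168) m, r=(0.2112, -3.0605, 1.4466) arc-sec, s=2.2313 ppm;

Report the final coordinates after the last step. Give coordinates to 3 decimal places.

X=124876.473 m, Y=-5620616.559 m, Z=3010818.638 m

start: φ=28.335228°, λ=-88.728301°, h=3874.202 m
→ ECEF (a=6378137.000, f=1/298.257222101): X=124762.8905, Y=-5620208.2292, Z=3011094.9910
→ Helmert 7p (PV): X=124876.4734, Y=-5620616.5587, Z=3010818.6381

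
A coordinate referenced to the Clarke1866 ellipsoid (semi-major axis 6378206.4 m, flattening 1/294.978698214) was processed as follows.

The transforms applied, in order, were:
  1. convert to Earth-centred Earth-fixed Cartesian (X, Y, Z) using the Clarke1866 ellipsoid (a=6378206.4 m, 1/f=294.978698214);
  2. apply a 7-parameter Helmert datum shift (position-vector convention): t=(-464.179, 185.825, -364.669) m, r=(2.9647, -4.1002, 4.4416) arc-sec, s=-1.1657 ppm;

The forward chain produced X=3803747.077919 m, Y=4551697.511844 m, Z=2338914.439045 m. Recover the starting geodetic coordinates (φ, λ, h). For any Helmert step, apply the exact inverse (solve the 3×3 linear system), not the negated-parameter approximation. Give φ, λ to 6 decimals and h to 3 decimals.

φ=21.653586°, λ=50.109324°, h=1282.883 m

start: X=3803747.0779, Y=4551697.5118, Z=2338914.4390 m
→ Helmert⁻¹: X=3804360.1987, Y=4551468.6925, Z=2339140.7911
→ geod (Bowring, a=6378206.400): φ=21.65358600°, λ=50.10932400°, h=1282.8830 m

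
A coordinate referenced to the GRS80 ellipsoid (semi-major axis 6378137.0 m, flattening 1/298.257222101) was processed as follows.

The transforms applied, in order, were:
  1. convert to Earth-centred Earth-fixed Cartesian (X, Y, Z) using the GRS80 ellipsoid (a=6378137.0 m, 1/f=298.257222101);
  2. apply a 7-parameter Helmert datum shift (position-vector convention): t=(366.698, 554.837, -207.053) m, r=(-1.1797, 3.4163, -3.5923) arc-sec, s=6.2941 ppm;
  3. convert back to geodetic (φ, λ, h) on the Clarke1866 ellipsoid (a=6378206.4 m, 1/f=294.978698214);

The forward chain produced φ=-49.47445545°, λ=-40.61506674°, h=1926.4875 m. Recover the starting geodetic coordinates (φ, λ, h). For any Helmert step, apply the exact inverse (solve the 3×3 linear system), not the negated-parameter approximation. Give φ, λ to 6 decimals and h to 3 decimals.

φ=-49.470061°, λ=-40.622164°, h=1714.838 m

start: φ=-49.474455°, λ=-40.615067°, h=1926.487 m
→ ECEF (a=6378206.400, f=1/294.978698214): X=3153192.1945, Y=-2704051.2103, Z=-4826271.2155
→ Helmert⁻¹: X=3152932.6855, Y=-2704506.5114, Z=-4825997.0339
→ geod (Bowring, a=6378137.000): φ=-49.47006100°, λ=-40.62216400°, h=1714.8380 m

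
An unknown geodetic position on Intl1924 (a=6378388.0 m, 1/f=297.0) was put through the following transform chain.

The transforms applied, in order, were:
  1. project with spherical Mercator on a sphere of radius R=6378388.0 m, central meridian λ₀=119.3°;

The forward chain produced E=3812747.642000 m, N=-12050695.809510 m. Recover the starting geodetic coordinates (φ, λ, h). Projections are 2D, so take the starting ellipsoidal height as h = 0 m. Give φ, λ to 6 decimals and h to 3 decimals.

φ=-72.806538°, λ=153.549147°, h=0.000 m

start: E=3812747.6420, N=-12050695.8095 m
→ merc⁻¹: φ=-72.80653800°, λ=153.54914700°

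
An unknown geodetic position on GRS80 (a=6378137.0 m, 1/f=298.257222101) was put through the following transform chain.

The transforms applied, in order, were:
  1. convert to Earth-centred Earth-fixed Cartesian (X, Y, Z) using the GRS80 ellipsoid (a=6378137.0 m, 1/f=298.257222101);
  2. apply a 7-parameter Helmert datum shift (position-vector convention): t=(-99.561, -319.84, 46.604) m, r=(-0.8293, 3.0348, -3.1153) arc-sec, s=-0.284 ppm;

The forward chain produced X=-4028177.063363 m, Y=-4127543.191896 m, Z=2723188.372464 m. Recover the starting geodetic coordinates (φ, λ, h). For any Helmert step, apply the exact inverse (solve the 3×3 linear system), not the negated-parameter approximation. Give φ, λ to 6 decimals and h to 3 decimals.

φ=25.424098°, λ=-134.302820°, h=3465.606 m

start: X=-4028177.0634, Y=-4127543.1919, Z=2723188.3725 m
→ Helmert⁻¹: X=-4028056.3749, Y=-4127296.3096, Z=2723066.6825
→ geod (Bowring, a=6378137.000): φ=25.42409800°, λ=-134.30282000°, h=3465.6060 m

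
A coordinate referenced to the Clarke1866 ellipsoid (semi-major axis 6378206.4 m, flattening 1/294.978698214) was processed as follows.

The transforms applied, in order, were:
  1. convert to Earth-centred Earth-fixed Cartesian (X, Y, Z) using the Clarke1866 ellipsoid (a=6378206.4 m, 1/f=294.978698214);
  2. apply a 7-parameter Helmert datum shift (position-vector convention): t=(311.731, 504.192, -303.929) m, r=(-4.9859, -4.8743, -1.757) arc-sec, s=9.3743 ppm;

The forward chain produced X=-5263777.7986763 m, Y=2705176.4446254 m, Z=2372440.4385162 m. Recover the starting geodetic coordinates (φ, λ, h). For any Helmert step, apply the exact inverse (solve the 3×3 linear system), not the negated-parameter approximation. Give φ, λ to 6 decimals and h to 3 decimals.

start: X=-5263777.7987, Y=2705176.4446, Z=2372440.4385 m
→ Helmert⁻¹: X=-5264007.1458, Y=2704544.6999, Z=2372911.8952
→ geod (Bowring, a=6378206.400): φ=21.98333800°, λ=152.80678100°, h=932.3010 m

φ=21.983338°, λ=152.806781°, h=932.301 m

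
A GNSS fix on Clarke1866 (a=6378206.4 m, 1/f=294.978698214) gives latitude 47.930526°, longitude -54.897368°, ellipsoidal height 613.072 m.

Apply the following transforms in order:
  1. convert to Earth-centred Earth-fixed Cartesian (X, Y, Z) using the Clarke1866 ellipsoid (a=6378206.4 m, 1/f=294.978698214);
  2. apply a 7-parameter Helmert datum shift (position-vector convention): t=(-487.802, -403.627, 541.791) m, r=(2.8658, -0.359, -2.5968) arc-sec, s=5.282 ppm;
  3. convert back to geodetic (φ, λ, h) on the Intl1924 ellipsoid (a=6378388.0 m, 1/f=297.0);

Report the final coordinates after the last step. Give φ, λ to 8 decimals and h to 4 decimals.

start: φ=47.930526°, λ=-54.897368°, h=613.072 m
→ ECEF (a=6378206.400, f=1/294.978698214): X=2462333.7758, Y=-3503204.4893, Z=4711954.7730
→ Helmert 7p (PV): X=2461806.6744, Y=-3503723.0875, Z=4712477.0652
→ geod (Bowring, a=6378388.000): φ=47.93155225°, λ=-54.90712821°, h=819.7856 m

φ=47.93155225°, λ=-54.90712821°, h=819.7856 m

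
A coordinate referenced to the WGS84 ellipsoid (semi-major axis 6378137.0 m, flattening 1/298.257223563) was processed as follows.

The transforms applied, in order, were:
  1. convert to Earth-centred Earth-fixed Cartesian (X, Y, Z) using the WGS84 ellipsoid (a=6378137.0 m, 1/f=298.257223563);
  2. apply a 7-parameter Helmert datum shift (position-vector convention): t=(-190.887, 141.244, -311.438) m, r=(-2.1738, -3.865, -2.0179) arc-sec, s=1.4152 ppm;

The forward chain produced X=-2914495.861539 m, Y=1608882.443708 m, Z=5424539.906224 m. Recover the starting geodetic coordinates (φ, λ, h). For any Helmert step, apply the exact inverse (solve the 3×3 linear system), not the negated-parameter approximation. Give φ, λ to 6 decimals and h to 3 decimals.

start: X=-2914495.8615, Y=1608882.4437, Z=5424539.9062 m
→ Helmert⁻¹: X=-2914214.9354, Y=1608653.2406, Z=5424915.2271
→ geod (Bowring, a=6378137.000): φ=58.63797300°, λ=151.10120300°, h=2175.8880 m

φ=58.637973°, λ=151.101203°, h=2175.888 m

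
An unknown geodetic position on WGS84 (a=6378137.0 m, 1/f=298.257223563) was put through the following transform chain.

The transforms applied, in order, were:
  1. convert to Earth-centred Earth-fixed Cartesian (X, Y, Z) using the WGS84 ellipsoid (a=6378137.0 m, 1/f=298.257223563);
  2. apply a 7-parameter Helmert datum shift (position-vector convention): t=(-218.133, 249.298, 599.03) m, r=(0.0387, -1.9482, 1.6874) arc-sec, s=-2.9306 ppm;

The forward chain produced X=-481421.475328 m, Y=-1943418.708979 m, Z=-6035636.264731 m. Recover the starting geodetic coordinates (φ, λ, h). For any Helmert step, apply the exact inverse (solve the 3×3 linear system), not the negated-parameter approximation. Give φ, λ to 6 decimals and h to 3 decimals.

φ=-71.762750°, λ=-103.907437°, h=836.699 m

start: X=-481421.4753, Y=-1943418.7090, Z=-6035636.2647 m
→ Helmert⁻¹: X=-481277.6664, Y=-1943670.8984, Z=-6036248.0742
→ geod (Bowring, a=6378137.000): φ=-71.76275000°, λ=-103.90743700°, h=836.6990 m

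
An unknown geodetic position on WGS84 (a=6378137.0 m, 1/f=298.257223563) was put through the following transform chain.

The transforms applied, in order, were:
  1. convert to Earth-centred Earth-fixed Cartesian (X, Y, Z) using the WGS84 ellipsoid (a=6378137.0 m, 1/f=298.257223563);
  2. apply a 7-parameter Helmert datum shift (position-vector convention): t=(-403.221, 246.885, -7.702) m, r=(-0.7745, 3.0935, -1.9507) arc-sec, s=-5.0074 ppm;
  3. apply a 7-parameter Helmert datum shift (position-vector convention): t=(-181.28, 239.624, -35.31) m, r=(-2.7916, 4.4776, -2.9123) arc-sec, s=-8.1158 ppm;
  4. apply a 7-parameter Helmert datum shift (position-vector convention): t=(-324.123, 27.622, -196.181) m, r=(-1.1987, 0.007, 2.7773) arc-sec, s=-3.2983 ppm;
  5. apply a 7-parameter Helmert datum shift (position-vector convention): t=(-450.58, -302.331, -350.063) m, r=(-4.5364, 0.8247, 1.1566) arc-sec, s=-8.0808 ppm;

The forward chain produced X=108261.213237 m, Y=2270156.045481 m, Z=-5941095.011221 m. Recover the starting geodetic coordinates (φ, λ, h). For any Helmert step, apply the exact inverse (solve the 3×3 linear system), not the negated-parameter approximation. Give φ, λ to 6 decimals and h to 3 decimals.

φ=-69.190644°, λ=87.229704°, h=1052.018 m

start: X=108261.2132, Y=2270156.0455, Z=-5941095.0112 m
→ Helmert⁻¹: X=108749.1564, Y=2270606.7692, Z=-5940742.5821
→ Helmert⁻¹: X=109104.4141, Y=2270619.6905, Z=-5940552.7956
→ Helmert⁻¹: X=109383.4808, Y=2270480.4366, Z=-5940532.5947
→ Helmert⁻¹: X=109854.8756, Y=2270268.2646, Z=-5940544.4673
→ geod (Bowring, a=6378137.000): φ=-69.19064400°, λ=87.22970400°, h=1052.0180 m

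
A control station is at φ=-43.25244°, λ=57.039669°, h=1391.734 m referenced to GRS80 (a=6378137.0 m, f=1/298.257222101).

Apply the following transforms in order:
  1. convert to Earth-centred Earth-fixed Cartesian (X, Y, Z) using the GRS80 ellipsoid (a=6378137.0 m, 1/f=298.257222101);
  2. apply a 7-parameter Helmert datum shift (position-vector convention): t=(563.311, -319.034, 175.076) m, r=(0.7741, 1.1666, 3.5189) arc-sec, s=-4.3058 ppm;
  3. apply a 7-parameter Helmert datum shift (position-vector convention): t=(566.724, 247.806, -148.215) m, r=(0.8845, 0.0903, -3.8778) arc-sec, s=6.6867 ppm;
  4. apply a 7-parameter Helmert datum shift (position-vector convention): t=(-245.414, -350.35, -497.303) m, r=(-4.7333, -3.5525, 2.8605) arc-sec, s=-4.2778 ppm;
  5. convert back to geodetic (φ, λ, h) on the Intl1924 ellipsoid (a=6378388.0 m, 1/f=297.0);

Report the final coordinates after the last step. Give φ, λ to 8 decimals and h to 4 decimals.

φ=-43.25592664°, λ=57.02746801°, h=1586.9493 m

start: φ=-43.252440°, λ=57.039669°, h=1391.734 m
→ ECEF (a=6378137.000, f=1/298.257222101): X=2531935.7072, Y=3904755.0715, Z=-4348923.9136
→ Helmert 7p (PV): X=2532396.9042, Y=3904478.7405, Z=-4348729.7779
→ Helmert 7p (PV): X=2533052.0628, Y=3904723.6932, Z=-4348891.4370
→ Helmert 7p (PV): X=2532816.5628, Y=3904291.9715, Z=-4349416.1137
→ geod (Bowring, a=6378388.000): φ=-43.25592664°, λ=57.02746801°, h=1586.9493 m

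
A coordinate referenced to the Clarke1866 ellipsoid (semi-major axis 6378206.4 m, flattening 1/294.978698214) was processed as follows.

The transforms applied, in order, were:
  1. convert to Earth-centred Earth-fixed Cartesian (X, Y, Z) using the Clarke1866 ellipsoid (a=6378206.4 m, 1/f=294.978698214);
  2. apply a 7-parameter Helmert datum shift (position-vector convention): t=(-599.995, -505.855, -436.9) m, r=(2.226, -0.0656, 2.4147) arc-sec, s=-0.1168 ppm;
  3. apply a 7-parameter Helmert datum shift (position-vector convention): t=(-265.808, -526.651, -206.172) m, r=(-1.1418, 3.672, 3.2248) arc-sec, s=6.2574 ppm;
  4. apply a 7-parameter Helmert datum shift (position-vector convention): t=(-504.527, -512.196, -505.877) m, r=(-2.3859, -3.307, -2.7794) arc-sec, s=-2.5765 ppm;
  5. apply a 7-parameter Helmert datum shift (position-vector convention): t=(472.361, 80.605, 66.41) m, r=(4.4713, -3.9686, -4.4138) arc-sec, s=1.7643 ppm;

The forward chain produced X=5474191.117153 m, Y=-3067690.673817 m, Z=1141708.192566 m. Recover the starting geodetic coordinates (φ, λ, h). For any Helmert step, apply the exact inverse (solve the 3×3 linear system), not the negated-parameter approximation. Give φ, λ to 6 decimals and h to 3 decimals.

start: X=5474191.1172, Y=-3067690.6738, Z=1141708.1926 m
→ Helmert⁻¹: X=5473796.7068, Y=-3067623.9872, Z=1141600.9491
→ Helmert⁻¹: X=5474374.9760, Y=-3067059.1364, Z=1141986.5221
→ Helmert⁻¹: X=5474538.2480, Y=-3066605.2106, Z=1142266.0312
→ Helmert⁻¹: X=5475103.3511, Y=-3066151.4773, Z=1142734.4131
→ geod (Bowring, a=6378206.400): φ=10.38946600°, λ=-29.24957200°, h=882.9800 m

φ=10.389466°, λ=-29.249572°, h=882.980 m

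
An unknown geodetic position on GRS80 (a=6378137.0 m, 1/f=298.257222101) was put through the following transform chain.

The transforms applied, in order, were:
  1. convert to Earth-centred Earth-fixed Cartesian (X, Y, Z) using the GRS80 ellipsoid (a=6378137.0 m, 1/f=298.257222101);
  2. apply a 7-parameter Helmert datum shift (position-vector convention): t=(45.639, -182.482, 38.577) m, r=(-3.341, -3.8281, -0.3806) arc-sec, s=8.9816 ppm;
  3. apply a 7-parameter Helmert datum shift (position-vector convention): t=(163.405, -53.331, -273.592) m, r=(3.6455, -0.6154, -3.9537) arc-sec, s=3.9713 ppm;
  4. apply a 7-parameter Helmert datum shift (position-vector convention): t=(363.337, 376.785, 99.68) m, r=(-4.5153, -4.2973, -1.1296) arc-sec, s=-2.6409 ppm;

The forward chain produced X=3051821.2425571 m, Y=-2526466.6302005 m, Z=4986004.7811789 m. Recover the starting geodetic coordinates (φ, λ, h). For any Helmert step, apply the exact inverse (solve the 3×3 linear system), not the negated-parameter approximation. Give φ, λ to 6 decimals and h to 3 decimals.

φ=51.717028°, λ=-39.624357°, h=3248.077 m

start: X=3051821.2426, Y=-2526466.6302, Z=4986004.7812 m
→ Helmert⁻¹: X=3051583.6765, Y=-2526942.5196, Z=4985799.3753
→ Helmert⁻¹: X=3051471.4623, Y=-2526732.5392, Z=4986088.7192
→ Helmert⁻¹: X=3051495.6131, Y=-2526602.4942, Z=4985907.8018
→ geod (Bowring, a=6378137.000): φ=51.71702800°, λ=-39.62435700°, h=3248.0770 m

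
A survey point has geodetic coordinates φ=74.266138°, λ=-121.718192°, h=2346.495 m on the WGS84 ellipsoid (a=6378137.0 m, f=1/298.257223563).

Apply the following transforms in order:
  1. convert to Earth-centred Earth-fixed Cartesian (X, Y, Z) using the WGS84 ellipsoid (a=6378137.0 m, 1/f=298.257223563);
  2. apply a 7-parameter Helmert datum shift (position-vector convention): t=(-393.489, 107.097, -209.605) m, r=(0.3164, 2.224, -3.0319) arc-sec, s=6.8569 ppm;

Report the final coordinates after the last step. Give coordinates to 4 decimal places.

X=-912822.4212 m, Y=-1476260.2010 m, Z=6119158.2731 m

start: φ=74.266138°, λ=-121.718192°, h=2346.495 m
→ ECEF (a=6378137.000, f=1/298.257223563): X=-912466.9548, Y=-1476361.2004, Z=6119318.3447
→ Helmert 7p (PV): X=-912822.4212, Y=-1476260.2010, Z=6119158.2731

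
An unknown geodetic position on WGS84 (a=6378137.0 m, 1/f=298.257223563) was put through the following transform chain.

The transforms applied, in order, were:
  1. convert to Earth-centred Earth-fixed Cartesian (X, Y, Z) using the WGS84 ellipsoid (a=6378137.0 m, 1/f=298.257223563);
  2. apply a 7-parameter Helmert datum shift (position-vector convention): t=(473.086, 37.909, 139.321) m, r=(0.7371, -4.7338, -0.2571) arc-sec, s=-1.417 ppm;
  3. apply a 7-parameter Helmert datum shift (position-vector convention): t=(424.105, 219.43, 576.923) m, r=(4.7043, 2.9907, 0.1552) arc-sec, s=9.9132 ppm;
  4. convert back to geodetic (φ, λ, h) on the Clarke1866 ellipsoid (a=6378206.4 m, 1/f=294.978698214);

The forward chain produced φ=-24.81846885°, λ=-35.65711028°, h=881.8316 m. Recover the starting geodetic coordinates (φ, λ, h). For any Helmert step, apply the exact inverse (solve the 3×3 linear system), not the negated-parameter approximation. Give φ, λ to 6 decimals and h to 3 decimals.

start: φ=-24.818469°, λ=-35.657110°, h=881.832 m
→ ECEF (a=6378206.400, f=1/294.978698214): X=4707241.7116, Y=-3377156.0492, Z=-2661054.1057
→ Helmert⁻¹: X=4706806.9955, Y=-3377406.2406, Z=-2661459.3694
→ Helmert⁻¹: X=4706283.7020, Y=-3377452.5810, Z=-2661698.4021
→ geod (Bowring, a=6378137.000): φ=-24.82440900°, λ=-35.66501700°, h=630.3380 m

φ=-24.824409°, λ=-35.665017°, h=630.338 m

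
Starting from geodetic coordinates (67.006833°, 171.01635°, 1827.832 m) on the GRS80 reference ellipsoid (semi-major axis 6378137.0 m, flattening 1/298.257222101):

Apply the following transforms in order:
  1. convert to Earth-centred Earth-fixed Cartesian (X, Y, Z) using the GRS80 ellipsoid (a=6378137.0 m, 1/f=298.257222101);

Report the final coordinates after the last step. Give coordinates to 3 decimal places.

start: φ=67.006833°, λ=171.016350°, h=1827.832 m
→ ECEF (a=6378137.000, f=1/298.257222101): X=-2468589.1114, Y=390264.0262, Z=5850393.6631

X=-2468589.111 m, Y=390264.026 m, Z=5850393.663 m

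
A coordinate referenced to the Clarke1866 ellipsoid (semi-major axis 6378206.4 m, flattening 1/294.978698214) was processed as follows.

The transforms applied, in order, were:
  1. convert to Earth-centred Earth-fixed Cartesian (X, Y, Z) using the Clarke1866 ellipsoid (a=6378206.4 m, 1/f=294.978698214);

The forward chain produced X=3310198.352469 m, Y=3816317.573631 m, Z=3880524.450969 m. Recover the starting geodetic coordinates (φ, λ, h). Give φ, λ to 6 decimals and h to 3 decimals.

φ=37.717157°, λ=49.062278°, h=99.143 m

start: X=3310198.3525, Y=3816317.5736, Z=3880524.4510 m
→ geod (Bowring, a=6378206.400): φ=37.71715700°, λ=49.06227800°, h=99.1430 m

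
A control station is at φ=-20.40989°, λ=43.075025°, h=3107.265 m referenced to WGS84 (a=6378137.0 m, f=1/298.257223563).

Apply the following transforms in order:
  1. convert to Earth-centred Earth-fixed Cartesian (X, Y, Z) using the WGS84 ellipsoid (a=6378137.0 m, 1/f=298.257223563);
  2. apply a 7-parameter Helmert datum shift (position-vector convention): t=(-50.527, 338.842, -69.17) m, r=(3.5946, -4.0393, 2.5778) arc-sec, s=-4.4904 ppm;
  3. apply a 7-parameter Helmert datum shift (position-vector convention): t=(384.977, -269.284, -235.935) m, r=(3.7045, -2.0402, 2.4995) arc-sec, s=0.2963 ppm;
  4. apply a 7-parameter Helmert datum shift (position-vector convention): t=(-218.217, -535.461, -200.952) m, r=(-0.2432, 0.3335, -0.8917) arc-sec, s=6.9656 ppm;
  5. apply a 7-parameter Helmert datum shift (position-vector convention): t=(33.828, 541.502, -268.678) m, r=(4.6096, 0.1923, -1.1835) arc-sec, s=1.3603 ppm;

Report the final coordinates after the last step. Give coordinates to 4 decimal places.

start: φ=-20.409890°, λ=43.075025°, h=3107.265 m
→ ECEF (a=6378137.000, f=1/298.257223563): X=4370398.0442, Y=4086174.3491, Z=-2211365.5464
→ Helmert 7p (PV): X=4370320.1307, Y=4086587.9990, Z=-2211267.9912
→ Helmert 7p (PV): X=4370678.7537, Y=4086412.5993, Z=-2211387.9589
→ Helmert 7p (PV): X=4370505.0716, Y=4085884.1003, Z=-2211616.1996
→ Helmert 7p (PV): X=4370566.2268, Y=4086455.5085, Z=-2211800.6493

X=4370566.2268 m, Y=4086455.5085 m, Z=-2211800.6493 m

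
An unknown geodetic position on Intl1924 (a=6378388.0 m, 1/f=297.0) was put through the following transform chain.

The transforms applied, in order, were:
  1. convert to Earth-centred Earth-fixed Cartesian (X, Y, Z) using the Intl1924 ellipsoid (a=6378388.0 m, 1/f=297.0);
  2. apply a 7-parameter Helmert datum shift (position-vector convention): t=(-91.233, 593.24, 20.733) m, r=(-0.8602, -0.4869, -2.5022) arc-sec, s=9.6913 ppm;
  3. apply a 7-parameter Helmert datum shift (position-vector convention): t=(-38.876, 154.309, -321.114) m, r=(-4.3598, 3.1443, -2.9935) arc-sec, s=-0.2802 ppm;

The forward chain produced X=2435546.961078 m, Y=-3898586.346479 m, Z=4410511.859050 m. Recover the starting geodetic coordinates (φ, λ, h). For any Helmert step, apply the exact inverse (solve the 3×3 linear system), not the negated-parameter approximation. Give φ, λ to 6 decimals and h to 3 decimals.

φ=44.004725°, λ=-58.009293°, h=3103.510 m

start: X=2435546.9611, Y=-3898586.3465, Z=4410511.8591 m
→ Helmert⁻¹: X=2435575.8644, Y=-3898799.6311, Z=4410788.9283
→ Helmert⁻¹: X=2435701.2075, Y=-3899343.9280, Z=4410703.4383
→ geod (Bowring, a=6378388.000): φ=44.00472500°, λ=-58.00929300°, h=3103.5100 m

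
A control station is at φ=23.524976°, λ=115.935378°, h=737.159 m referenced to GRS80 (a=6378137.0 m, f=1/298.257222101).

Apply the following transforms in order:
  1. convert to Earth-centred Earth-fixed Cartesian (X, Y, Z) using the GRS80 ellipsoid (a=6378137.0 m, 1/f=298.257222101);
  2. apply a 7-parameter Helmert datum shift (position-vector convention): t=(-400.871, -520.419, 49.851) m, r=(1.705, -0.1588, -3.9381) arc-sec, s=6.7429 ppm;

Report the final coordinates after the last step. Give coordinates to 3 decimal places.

start: φ=23.524976°, λ=115.935378°, h=737.159 m
→ ECEF (a=6378137.000, f=1/298.257222101): X=-2559336.4329, Y=5262473.2249, Z=2530426.7892
→ Helmert 7p (PV): X=-2559656.0352, Y=5262016.2378, Z=2530535.2325

X=-2559656.035 m, Y=5262016.238 m, Z=2530535.232 m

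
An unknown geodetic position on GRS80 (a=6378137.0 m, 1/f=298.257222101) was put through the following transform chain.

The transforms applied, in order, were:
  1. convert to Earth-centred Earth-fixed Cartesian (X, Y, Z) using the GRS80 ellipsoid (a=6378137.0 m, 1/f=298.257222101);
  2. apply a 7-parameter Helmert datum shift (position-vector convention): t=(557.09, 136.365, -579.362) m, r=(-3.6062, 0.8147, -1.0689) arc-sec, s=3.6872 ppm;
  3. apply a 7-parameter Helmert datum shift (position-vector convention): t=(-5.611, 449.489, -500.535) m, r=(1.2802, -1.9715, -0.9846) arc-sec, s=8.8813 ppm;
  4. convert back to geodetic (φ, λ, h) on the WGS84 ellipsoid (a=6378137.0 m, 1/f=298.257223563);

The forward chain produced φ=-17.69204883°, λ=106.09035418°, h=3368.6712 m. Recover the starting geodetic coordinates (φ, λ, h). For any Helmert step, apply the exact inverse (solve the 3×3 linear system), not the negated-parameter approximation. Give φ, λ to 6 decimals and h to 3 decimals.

start: φ=-17.692049°, λ=106.090354°, h=3368.671 m
→ ECEF (a=6378137.000, f=1/298.257223563): X=-1685522.8664, Y=5843322.9325, Z=-1926964.6215
→ Helmert⁻¹: X=-1685548.5898, Y=5842801.5489, Z=-1926467.1304
→ Helmert⁻¹: X=-1686122.1341, Y=5842668.5723, Z=-1925785.1776
→ geod (Bowring, a=6378137.000): φ=-17.68317000°, λ=106.09748800°, h=2569.6020 m

φ=-17.683170°, λ=106.097488°, h=2569.602 m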